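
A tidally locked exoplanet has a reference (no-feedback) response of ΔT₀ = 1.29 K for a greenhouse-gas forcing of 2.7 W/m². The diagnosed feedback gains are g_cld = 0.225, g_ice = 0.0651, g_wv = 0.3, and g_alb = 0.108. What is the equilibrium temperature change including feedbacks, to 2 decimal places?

Total gain g = 0.225 + 0.0651 + 0.3 + 0.108 = 0.6981.
Amplification A = 1/(1 − 0.6981) = 3.312.
ΔT = 1.29 × 3.312 = 4.27 K.

4.27 K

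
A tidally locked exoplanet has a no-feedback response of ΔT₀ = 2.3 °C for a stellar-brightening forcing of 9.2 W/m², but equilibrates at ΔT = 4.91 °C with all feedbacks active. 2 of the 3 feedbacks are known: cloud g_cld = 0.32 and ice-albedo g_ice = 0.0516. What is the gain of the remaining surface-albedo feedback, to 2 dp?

Amplification A = ΔT/ΔT₀ = 4.91/2.3 = 2.135.
Total gain g = 1 − 1/A = 1 − 1/2.135 = 0.5316.
Known gains sum to 0.32 + 0.0516 = 0.3716.
g_alb = 0.5316 − 0.3716 = 0.16.

0.16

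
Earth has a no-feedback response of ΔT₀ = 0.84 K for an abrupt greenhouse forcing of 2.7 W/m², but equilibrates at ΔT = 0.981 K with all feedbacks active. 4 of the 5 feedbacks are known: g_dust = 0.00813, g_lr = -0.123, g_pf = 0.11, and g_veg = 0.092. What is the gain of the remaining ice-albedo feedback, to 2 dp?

Amplification A = ΔT/ΔT₀ = 0.981/0.84 = 1.168.
Total gain g = 1 − 1/A = 1 − 1/1.168 = 0.1438.
Known gains sum to 0.00813 − 0.123 + 0.11 + 0.092 = 0.08713.
g_ice = 0.1438 − 0.08713 = 0.06.

0.06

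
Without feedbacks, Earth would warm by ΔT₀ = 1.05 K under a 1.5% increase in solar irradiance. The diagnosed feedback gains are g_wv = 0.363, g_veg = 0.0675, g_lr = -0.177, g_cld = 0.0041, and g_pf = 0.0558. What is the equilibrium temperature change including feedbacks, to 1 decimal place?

1.5 K

Total gain g = 0.363 + 0.0675 − 0.177 + 0.0041 + 0.0558 = 0.3134.
Amplification A = 1/(1 − 0.3134) = 1.456.
ΔT = 1.05 × 1.456 = 1.5 K.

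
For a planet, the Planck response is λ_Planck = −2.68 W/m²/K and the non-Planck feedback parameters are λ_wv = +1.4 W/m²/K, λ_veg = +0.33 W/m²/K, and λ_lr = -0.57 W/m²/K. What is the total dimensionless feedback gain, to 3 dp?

0.433

Convert to gains: g_wv = 1.4/2.68 = 0.5224; g_veg = 0.33/2.68 = 0.1231; g_lr = -0.57/2.68 = -0.2127.
Total gain g = 0.4328.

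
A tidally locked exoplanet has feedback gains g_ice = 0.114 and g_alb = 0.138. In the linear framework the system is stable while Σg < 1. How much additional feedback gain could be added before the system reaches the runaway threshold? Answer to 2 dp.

Current total gain = 0.114 + 0.138 = 0.252.
Margin to runaway = 1 − 0.252 = 0.75.

0.75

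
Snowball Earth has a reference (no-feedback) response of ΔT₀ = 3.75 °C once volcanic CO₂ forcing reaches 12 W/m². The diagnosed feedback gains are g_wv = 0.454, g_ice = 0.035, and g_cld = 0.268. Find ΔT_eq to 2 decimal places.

15.43 °C

Total gain g = 0.454 + 0.035 + 0.268 = 0.757.
Amplification A = 1/(1 − 0.757) = 4.115.
ΔT = 3.75 × 4.115 = 15.43 °C.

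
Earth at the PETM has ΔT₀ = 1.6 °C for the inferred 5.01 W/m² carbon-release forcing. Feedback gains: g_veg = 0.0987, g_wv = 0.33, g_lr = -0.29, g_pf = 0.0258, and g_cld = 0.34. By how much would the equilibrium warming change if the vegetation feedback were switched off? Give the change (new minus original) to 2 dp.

Original: g = 0.5045, ΔT = 1.6/(1−0.5045) = 3.2291 °C.
Without vegetation: g' = 0.4058, ΔT' = 1.6/(1−0.4058) = 2.6927 °C.
Change = 2.6927 − 3.2291 = -0.54 °C.

-0.54 °C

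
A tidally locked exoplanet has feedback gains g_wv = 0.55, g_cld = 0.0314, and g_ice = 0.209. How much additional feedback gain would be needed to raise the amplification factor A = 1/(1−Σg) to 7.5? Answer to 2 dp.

0.08

Current total gain = 0.7904.
Target gain for A = 7.5: g* = 1 − 1/7.5 = 0.8667.
Additional gain needed = 0.8667 − 0.7904 = 0.08.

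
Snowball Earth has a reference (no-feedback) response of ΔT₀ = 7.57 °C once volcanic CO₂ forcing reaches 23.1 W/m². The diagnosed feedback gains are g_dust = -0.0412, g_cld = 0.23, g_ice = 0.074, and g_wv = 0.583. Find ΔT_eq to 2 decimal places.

49.09 °C

Total gain g = -0.0412 + 0.23 + 0.074 + 0.583 = 0.8458.
Amplification A = 1/(1 − 0.8458) = 6.485.
ΔT = 7.57 × 6.485 = 49.09 °C.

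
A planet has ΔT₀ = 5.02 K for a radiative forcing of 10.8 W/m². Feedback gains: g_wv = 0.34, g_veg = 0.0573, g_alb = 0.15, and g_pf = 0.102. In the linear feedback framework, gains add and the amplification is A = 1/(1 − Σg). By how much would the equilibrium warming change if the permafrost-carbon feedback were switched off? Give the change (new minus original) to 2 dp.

-3.23 K

Original: g = 0.6493, ΔT = 5.02/(1−0.6493) = 14.3142 K.
Without permafrost-carbon: g' = 0.5473, ΔT' = 5.02/(1−0.5473) = 11.0890 K.
Change = 11.0890 − 14.3142 = -3.23 K.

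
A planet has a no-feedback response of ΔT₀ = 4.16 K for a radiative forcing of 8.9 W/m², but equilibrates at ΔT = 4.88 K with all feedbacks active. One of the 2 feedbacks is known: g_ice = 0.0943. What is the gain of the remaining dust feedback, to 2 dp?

Amplification A = ΔT/ΔT₀ = 4.88/4.16 = 1.173.
Total gain g = 1 − 1/A = 1 − 1/1.173 = 0.1475.
The known gain is 0.0943.
g_dust = 0.1475 − 0.0943 = 0.05.

0.05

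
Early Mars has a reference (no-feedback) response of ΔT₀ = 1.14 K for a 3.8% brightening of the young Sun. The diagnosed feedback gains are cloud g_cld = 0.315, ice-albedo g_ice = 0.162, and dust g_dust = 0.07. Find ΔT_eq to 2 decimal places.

2.52 K

Total gain g = 0.315 + 0.162 + 0.07 = 0.547.
Amplification A = 1/(1 − 0.547) = 2.208.
ΔT = 1.14 × 2.208 = 2.52 K.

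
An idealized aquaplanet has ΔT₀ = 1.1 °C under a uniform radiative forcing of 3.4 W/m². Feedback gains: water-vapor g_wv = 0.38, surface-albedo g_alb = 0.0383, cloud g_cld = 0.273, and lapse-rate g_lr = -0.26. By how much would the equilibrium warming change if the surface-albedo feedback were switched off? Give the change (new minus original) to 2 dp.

-0.12 °C

Original: g = 0.4313, ΔT = 1.1/(1−0.4313) = 1.9342 °C.
Without surface-albedo: g' = 0.393, ΔT' = 1.1/(1−0.393) = 1.8122 °C.
Change = 1.8122 − 1.9342 = -0.12 °C.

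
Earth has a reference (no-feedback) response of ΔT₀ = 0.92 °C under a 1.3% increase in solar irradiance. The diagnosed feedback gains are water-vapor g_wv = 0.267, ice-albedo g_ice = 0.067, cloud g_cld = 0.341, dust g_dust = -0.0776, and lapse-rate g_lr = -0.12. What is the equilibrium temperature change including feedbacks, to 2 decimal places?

1.76 °C

Total gain g = 0.267 + 0.067 + 0.341 − 0.0776 − 0.12 = 0.4774.
Amplification A = 1/(1 − 0.4774) = 1.914.
ΔT = 0.92 × 1.914 = 1.76 °C.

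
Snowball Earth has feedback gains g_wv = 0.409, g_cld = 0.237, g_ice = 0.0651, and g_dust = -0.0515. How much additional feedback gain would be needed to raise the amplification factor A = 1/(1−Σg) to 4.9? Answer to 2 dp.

0.14

Current total gain = 0.6596.
Target gain for A = 4.9: g* = 1 − 1/4.9 = 0.7959.
Additional gain needed = 0.7959 − 0.6596 = 0.14.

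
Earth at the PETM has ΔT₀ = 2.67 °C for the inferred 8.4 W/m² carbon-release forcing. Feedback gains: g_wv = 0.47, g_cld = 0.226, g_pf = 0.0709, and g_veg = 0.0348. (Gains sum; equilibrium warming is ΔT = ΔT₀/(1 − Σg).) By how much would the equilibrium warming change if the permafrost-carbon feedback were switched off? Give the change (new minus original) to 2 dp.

-3.55 °C

Original: g = 0.8017, ΔT = 2.67/(1−0.8017) = 13.4644 °C.
Without permafrost-carbon: g' = 0.7308, ΔT' = 2.67/(1−0.7308) = 9.9183 °C.
Change = 9.9183 − 13.4644 = -3.55 °C.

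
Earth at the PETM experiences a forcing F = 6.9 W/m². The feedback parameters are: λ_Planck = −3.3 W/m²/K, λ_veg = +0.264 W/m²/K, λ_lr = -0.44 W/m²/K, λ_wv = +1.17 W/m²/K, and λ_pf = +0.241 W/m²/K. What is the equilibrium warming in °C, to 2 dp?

Net feedback parameter λ = (−3.3) + (+0.264) + (-0.44) + (+1.17) + (+0.241) = -2.065 W/m²/K.
ΔT = −F/λ = −6.9/(-2.065) = 3.34 °C.

3.34 °C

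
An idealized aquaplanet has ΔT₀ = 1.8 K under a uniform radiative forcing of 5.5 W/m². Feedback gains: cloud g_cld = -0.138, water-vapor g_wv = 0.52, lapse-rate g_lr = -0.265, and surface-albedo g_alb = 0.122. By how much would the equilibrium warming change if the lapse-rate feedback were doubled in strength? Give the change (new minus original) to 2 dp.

-0.61 K

Original: g = 0.239, ΔT = 1.8/(1−0.239) = 2.3653 K.
With doubled lapse-rate: g' = -0.026, ΔT' = 1.8/(1+0.026) = 1.7544 K.
Change = 1.7544 − 2.3653 = -0.61 K.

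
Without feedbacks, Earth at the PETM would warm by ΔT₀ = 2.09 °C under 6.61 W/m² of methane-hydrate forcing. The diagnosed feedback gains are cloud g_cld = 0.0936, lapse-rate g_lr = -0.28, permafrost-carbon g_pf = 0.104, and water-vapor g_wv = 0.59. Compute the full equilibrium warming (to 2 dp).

Total gain g = 0.0936 − 0.28 + 0.104 + 0.59 = 0.5076.
Amplification A = 1/(1 − 0.5076) = 2.031.
ΔT = 2.09 × 2.031 = 4.24 °C.

4.24 °C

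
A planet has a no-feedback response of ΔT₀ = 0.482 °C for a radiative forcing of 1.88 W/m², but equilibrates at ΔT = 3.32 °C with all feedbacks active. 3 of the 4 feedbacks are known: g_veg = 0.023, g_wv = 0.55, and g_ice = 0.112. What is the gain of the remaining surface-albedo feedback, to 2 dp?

0.17

Amplification A = ΔT/ΔT₀ = 3.32/0.482 = 6.888.
Total gain g = 1 − 1/A = 1 − 1/6.888 = 0.8548.
Known gains sum to 0.023 + 0.55 + 0.112 = 0.685.
g_alb = 0.8548 − 0.685 = 0.17.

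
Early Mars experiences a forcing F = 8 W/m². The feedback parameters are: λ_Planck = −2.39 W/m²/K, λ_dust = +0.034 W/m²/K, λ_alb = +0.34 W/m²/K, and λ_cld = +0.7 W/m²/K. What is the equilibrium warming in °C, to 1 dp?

Net feedback parameter λ = (−2.39) + (+0.034) + (+0.34) + (+0.7) = -1.316 W/m²/K.
ΔT = −F/λ = −8/(-1.316) = 6.1 °C.

6.1 °C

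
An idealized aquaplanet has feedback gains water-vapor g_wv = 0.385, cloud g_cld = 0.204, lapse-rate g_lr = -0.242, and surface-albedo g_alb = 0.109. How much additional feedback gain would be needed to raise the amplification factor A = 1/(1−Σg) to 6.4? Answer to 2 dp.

0.39

Current total gain = 0.456.
Target gain for A = 6.4: g* = 1 − 1/6.4 = 0.8438.
Additional gain needed = 0.8438 − 0.456 = 0.39.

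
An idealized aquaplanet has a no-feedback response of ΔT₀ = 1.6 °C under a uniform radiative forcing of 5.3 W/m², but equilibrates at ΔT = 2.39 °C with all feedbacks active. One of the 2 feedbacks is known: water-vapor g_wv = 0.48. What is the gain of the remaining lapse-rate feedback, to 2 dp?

-0.15

Amplification A = ΔT/ΔT₀ = 2.39/1.6 = 1.494.
Total gain g = 1 − 1/A = 1 − 1/1.494 = 0.3307.
The known gain is 0.48.
g_lr = 0.3307 − 0.48 = -0.15.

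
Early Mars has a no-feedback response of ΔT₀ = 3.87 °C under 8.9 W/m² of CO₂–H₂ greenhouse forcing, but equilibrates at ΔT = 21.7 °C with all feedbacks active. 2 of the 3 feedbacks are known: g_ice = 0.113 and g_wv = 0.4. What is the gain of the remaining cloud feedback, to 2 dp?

Amplification A = ΔT/ΔT₀ = 21.7/3.87 = 5.607.
Total gain g = 1 − 1/A = 1 − 1/5.607 = 0.8217.
Known gains sum to 0.113 + 0.4 = 0.513.
g_cld = 0.8217 − 0.513 = 0.31.

0.31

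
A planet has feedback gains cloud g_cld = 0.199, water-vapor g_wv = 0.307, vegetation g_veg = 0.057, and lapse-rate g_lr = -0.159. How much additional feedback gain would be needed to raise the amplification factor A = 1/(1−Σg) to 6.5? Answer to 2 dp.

Current total gain = 0.404.
Target gain for A = 6.5: g* = 1 − 1/6.5 = 0.8462.
Additional gain needed = 0.8462 − 0.404 = 0.44.

0.44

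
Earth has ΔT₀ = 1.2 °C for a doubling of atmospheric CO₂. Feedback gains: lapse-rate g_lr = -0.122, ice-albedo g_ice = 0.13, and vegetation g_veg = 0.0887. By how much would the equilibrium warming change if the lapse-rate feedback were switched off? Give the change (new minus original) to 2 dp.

0.21 °C

Original: g = 0.0967, ΔT = 1.2/(1−0.0967) = 1.3285 °C.
Without lapse-rate: g' = 0.2187, ΔT' = 1.2/(1−0.2187) = 1.5359 °C.
Change = 1.5359 − 1.3285 = 0.21 °C.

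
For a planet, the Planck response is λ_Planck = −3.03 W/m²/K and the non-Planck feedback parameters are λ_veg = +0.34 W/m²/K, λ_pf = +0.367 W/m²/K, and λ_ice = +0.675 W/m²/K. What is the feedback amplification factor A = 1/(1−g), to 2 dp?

1.84

Convert to gains: g_veg = 0.34/3.03 = 0.1122; g_pf = 0.367/3.03 = 0.1211; g_ice = 0.675/3.03 = 0.2228.
Total gain g = 0.4561.
A = 1/(1 − 0.4561) = 1.84.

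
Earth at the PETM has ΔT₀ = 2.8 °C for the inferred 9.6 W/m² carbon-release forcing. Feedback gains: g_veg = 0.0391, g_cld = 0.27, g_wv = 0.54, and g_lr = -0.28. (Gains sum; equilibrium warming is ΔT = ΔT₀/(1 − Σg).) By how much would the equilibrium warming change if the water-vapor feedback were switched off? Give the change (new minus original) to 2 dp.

-3.61 °C

Original: g = 0.5691, ΔT = 2.8/(1−0.5691) = 6.4980 °C.
Without water-vapor: g' = 0.0291, ΔT' = 2.8/(1−0.0291) = 2.8839 °C.
Change = 2.8839 − 6.4980 = -3.61 °C.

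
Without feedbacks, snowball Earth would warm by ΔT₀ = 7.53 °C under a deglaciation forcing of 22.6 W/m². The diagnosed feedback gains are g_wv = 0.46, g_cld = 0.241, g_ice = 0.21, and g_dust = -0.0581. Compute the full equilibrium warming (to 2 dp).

51.19 °C

Total gain g = 0.46 + 0.241 + 0.21 − 0.0581 = 0.8529.
Amplification A = 1/(1 − 0.8529) = 6.798.
ΔT = 7.53 × 6.798 = 51.19 °C.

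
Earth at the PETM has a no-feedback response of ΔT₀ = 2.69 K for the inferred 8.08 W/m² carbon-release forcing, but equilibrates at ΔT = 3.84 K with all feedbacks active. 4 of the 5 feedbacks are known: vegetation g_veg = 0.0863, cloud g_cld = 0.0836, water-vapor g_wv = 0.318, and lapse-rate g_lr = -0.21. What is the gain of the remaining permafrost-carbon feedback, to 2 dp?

Amplification A = ΔT/ΔT₀ = 3.84/2.69 = 1.428.
Total gain g = 1 − 1/A = 1 − 1/1.428 = 0.2997.
Known gains sum to 0.0863 + 0.0836 + 0.318 − 0.21 = 0.2779.
g_pf = 0.2997 − 0.2779 = 0.02.

0.02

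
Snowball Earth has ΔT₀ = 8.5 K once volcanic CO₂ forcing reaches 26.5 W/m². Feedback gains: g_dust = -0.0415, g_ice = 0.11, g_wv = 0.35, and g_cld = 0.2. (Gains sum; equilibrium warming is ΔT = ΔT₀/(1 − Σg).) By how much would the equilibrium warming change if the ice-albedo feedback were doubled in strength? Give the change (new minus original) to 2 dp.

Original: g = 0.6185, ΔT = 8.5/(1−0.6185) = 22.2805 K.
With doubled ice-albedo: g' = 0.7285, ΔT' = 8.5/(1−0.7285) = 31.3076 K.
Change = 31.3076 − 22.2805 = 9.03 K.

9.03 K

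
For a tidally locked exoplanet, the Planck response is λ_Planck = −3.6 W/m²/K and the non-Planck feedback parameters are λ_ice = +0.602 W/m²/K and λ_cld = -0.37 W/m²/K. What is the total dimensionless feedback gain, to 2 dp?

0.06

Convert to gains: g_ice = 0.602/3.6 = 0.1672; g_cld = -0.37/3.6 = -0.1028.
Total gain g = 0.0644.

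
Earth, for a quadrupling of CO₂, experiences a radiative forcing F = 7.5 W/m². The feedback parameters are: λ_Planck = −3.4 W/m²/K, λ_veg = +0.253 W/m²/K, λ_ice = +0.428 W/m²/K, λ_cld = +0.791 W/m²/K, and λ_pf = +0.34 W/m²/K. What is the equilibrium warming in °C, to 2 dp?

4.72 °C

Net feedback parameter λ = (−3.4) + (+0.253) + (+0.428) + (+0.791) + (+0.34) = -1.588 W/m²/K.
ΔT = −F/λ = −7.5/(-1.588) = 4.72 °C.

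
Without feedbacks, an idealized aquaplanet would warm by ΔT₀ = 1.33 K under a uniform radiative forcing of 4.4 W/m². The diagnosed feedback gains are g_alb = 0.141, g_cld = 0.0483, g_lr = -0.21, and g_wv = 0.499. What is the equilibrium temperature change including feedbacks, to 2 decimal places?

2.55 K

Total gain g = 0.141 + 0.0483 − 0.21 + 0.499 = 0.4783.
Amplification A = 1/(1 − 0.4783) = 1.917.
ΔT = 1.33 × 1.917 = 2.55 K.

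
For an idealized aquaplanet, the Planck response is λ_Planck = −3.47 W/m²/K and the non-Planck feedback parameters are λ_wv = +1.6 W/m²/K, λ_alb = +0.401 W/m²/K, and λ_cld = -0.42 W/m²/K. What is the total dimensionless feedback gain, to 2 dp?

0.46

Convert to gains: g_wv = 1.6/3.47 = 0.4611; g_alb = 0.401/3.47 = 0.1156; g_cld = -0.42/3.47 = -0.121.
Total gain g = 0.4557.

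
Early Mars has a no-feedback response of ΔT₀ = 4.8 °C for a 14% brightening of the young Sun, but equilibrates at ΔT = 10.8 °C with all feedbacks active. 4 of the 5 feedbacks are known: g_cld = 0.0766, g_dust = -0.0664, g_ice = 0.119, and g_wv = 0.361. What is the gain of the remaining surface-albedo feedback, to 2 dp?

0.07

Amplification A = ΔT/ΔT₀ = 10.8/4.8 = 2.25.
Total gain g = 1 − 1/A = 1 − 1/2.25 = 0.5556.
Known gains sum to 0.0766 − 0.0664 + 0.119 + 0.361 = 0.4902.
g_alb = 0.5556 − 0.4902 = 0.07.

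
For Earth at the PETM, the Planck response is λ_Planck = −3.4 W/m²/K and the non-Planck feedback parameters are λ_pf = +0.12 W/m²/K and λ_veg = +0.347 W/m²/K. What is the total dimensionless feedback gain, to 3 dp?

0.137

Convert to gains: g_pf = 0.12/3.4 = 0.03529; g_veg = 0.347/3.4 = 0.1021.
Total gain g = 0.13739.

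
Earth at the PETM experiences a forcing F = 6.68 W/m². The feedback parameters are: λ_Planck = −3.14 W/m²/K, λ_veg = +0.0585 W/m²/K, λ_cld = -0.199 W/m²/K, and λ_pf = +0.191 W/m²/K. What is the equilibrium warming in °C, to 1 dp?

Net feedback parameter λ = (−3.14) + (+0.0585) + (-0.199) + (+0.191) = -3.0895 W/m²/K.
ΔT = −F/λ = −6.68/(-3.0895) = 2.2 °C.

2.2 °C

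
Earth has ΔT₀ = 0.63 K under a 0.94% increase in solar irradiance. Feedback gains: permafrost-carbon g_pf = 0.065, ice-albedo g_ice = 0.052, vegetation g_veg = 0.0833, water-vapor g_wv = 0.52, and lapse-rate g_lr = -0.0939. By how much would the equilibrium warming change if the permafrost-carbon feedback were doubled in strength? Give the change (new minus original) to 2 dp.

Original: g = 0.6264, ΔT = 0.63/(1−0.6264) = 1.6863 K.
With doubled permafrost-carbon: g' = 0.6914, ΔT' = 0.63/(1−0.6914) = 2.0415 K.
Change = 2.0415 − 1.6863 = 0.36 K.

0.36 K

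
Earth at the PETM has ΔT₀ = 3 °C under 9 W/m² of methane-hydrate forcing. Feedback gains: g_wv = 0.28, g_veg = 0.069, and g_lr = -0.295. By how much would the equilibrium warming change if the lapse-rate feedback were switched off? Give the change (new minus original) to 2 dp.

1.44 °C

Original: g = 0.054, ΔT = 3/(1−0.054) = 3.1712 °C.
Without lapse-rate: g' = 0.349, ΔT' = 3/(1−0.349) = 4.6083 °C.
Change = 4.6083 − 3.1712 = 1.44 °C.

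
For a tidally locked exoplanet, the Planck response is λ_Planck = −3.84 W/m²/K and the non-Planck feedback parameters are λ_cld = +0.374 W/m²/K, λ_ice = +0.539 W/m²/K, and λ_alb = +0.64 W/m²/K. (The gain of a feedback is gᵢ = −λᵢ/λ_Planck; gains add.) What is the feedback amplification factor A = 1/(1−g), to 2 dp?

Convert to gains: g_cld = 0.374/3.84 = 0.0974; g_ice = 0.539/3.84 = 0.1404; g_alb = 0.64/3.84 = 0.1667.
Total gain g = 0.4045.
A = 1/(1 − 0.4045) = 1.68.

1.68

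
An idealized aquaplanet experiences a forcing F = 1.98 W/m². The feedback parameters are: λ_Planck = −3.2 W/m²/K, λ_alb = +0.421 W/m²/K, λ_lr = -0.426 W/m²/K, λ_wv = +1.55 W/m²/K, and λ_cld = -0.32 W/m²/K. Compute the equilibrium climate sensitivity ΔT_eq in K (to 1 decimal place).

1.0 K

Net feedback parameter λ = (−3.2) + (+0.421) + (-0.426) + (+1.55) + (-0.32) = -1.975 W/m²/K.
ΔT = −F/λ = −1.98/(-1.975) = 1.0 K.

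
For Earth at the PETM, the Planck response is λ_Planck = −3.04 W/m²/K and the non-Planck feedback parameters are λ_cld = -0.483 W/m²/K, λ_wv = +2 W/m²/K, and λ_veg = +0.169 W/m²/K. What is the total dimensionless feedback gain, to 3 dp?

Convert to gains: g_cld = -0.483/3.04 = -0.1589; g_wv = 2/3.04 = 0.6579; g_veg = 0.169/3.04 = 0.05559.
Total gain g = 0.55459.

0.555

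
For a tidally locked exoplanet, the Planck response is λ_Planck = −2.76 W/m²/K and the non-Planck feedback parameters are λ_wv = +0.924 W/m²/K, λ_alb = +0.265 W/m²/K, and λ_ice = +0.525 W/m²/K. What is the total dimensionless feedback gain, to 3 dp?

Convert to gains: g_wv = 0.924/2.76 = 0.3348; g_alb = 0.265/2.76 = 0.09601; g_ice = 0.525/2.76 = 0.1902.
Total gain g = 0.62101.

0.621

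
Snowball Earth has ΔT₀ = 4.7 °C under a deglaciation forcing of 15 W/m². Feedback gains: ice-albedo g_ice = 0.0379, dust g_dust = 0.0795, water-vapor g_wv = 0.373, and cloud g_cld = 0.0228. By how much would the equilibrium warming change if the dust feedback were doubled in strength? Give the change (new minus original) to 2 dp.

Original: g = 0.5132, ΔT = 4.7/(1−0.5132) = 9.6549 °C.
With doubled dust: g' = 0.5927, ΔT' = 4.7/(1−0.5927) = 11.5394 °C.
Change = 11.5394 − 9.6549 = 1.88 °C.

1.88 °C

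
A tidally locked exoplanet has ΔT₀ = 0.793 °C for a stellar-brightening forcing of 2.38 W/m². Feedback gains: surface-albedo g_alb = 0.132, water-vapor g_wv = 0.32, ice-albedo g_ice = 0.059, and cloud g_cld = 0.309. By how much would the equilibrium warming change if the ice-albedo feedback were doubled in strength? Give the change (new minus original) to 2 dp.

2.15 °C

Original: g = 0.82, ΔT = 0.793/(1−0.82) = 4.4056 °C.
With doubled ice-albedo: g' = 0.879, ΔT' = 0.793/(1−0.879) = 6.5537 °C.
Change = 6.5537 − 4.4056 = 2.15 °C.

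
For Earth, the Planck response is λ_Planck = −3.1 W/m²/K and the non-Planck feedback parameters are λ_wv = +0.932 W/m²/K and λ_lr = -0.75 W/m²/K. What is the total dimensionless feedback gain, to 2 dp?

Convert to gains: g_wv = 0.932/3.1 = 0.3006; g_lr = -0.75/3.1 = -0.2419.
Total gain g = 0.0587.

0.06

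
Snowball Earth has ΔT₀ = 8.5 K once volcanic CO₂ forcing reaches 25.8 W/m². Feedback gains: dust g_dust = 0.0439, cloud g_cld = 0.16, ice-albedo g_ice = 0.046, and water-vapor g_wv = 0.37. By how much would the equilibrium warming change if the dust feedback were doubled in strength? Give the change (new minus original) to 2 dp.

Original: g = 0.6199, ΔT = 8.5/(1−0.6199) = 22.3625 K.
With doubled dust: g' = 0.6638, ΔT' = 8.5/(1−0.6638) = 25.2826 K.
Change = 25.2826 − 22.3625 = 2.92 K.

2.92 K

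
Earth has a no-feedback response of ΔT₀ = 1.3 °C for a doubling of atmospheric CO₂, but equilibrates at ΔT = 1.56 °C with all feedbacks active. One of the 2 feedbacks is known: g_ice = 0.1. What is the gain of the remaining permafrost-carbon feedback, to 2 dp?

0.07

Amplification A = ΔT/ΔT₀ = 1.56/1.3 = 1.2.
Total gain g = 1 − 1/A = 1 − 1/1.2 = 0.1667.
The known gain is 0.1.
g_pf = 0.1667 − 0.1 = 0.07.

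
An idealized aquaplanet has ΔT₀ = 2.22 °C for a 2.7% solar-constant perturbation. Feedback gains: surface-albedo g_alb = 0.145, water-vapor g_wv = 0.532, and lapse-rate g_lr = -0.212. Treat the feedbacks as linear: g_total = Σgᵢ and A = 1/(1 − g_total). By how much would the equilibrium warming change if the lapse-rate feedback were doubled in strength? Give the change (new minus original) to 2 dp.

Original: g = 0.465, ΔT = 2.22/(1−0.465) = 4.1495 °C.
With doubled lapse-rate: g' = 0.253, ΔT' = 2.22/(1−0.253) = 2.9719 °C.
Change = 2.9719 − 4.1495 = -1.18 °C.

-1.18 °C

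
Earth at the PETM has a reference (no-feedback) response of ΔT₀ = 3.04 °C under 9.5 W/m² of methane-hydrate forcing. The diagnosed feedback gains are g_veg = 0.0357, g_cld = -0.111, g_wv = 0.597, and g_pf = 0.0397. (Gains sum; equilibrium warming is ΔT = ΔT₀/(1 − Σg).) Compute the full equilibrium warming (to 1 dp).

Total gain g = 0.0357 − 0.111 + 0.597 + 0.0397 = 0.5614.
Amplification A = 1/(1 − 0.5614) = 2.28.
ΔT = 3.04 × 2.28 = 6.9 °C.

6.9 °C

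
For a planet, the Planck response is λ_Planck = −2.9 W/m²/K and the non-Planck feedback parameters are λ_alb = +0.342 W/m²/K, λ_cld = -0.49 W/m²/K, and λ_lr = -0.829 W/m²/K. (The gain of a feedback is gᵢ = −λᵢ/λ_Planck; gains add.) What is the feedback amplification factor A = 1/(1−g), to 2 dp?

Convert to gains: g_alb = 0.342/2.9 = 0.1179; g_cld = -0.49/2.9 = -0.169; g_lr = -0.829/2.9 = -0.2859.
Total gain g = -0.337.
A = 1/(1 + 0.337) = 0.75.

0.75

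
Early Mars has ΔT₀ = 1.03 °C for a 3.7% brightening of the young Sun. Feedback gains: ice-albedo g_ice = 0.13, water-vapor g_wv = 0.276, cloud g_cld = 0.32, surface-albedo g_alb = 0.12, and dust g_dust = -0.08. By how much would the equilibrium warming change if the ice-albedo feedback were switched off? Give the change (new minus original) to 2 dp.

Original: g = 0.766, ΔT = 1.03/(1−0.766) = 4.4017 °C.
Without ice-albedo: g' = 0.636, ΔT' = 1.03/(1−0.636) = 2.8297 °C.
Change = 2.8297 − 4.4017 = -1.57 °C.

-1.57 °C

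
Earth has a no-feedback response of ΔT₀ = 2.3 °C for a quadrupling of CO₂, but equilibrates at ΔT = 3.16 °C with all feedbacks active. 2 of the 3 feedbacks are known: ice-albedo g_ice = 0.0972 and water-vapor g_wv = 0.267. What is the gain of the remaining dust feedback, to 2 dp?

Amplification A = ΔT/ΔT₀ = 3.16/2.3 = 1.374.
Total gain g = 1 − 1/A = 1 − 1/1.374 = 0.2722.
Known gains sum to 0.0972 + 0.267 = 0.3642.
g_dust = 0.2722 − 0.3642 = -0.09.

-0.09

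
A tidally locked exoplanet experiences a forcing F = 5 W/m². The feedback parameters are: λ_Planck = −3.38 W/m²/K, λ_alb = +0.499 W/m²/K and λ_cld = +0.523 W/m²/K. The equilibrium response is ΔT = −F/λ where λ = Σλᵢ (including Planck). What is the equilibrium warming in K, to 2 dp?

2.12 K

Net feedback parameter λ = (−3.38) + (+0.499) + (+0.523) = -2.358 W/m²/K.
ΔT = −F/λ = −5/(-2.358) = 2.12 K.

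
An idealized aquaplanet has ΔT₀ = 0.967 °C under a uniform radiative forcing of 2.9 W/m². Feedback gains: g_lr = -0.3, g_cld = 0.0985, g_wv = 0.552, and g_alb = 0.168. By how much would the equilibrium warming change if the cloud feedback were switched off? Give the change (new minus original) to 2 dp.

Original: g = 0.5185, ΔT = 0.967/(1−0.5185) = 2.0083 °C.
Without cloud: g' = 0.42, ΔT' = 0.967/(1−0.42) = 1.6672 °C.
Change = 1.6672 − 2.0083 = -0.34 °C.

-0.34 °C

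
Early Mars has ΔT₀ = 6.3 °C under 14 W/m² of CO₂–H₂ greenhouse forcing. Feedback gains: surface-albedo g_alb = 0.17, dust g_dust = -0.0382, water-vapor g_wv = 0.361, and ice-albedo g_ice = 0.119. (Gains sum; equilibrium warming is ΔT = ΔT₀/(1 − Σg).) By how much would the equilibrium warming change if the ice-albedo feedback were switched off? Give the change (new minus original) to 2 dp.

-3.81 °C

Original: g = 0.6118, ΔT = 6.3/(1−0.6118) = 16.2287 °C.
Without ice-albedo: g' = 0.4928, ΔT' = 6.3/(1−0.4928) = 12.4211 °C.
Change = 12.4211 − 16.2287 = -3.81 °C.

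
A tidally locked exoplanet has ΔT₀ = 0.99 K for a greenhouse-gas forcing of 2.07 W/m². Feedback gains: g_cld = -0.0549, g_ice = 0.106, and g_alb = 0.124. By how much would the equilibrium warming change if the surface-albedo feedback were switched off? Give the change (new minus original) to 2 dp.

Original: g = 0.1751, ΔT = 0.99/(1−0.1751) = 1.2001 K.
Without surface-albedo: g' = 0.0511, ΔT' = 0.99/(1−0.0511) = 1.0433 K.
Change = 1.0433 − 1.2001 = -0.16 K.

-0.16 K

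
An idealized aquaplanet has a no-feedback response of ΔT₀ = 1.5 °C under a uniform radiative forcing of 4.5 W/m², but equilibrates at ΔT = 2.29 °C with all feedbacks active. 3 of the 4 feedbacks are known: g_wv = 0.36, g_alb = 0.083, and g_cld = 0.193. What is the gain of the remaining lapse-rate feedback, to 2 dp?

-0.29

Amplification A = ΔT/ΔT₀ = 2.29/1.5 = 1.527.
Total gain g = 1 − 1/A = 1 − 1/1.527 = 0.3451.
Known gains sum to 0.36 + 0.083 + 0.193 = 0.636.
g_lr = 0.3451 − 0.636 = -0.29.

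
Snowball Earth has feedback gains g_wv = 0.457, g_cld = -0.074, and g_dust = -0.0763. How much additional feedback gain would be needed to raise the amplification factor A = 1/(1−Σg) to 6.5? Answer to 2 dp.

Current total gain = 0.3067.
Target gain for A = 6.5: g* = 1 − 1/6.5 = 0.8462.
Additional gain needed = 0.8462 − 0.3067 = 0.54.

0.54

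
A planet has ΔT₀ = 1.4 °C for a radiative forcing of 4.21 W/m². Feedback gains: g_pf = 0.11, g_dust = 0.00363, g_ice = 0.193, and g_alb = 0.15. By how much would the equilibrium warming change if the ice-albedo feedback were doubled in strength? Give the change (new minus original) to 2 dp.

1.42 °C

Original: g = 0.45663, ΔT = 1.4/(1−0.45663) = 2.5765 °C.
With doubled ice-albedo: g' = 0.64963, ΔT' = 1.4/(1−0.64963) = 3.9958 °C.
Change = 3.9958 − 2.5765 = 1.42 °C.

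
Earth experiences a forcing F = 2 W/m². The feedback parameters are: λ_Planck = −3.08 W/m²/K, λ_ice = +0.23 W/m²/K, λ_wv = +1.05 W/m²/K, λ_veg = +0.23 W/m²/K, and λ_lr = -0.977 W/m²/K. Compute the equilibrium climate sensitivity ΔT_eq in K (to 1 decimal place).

0.8 K

Net feedback parameter λ = (−3.08) + (+0.23) + (+1.05) + (+0.23) + (-0.977) = -2.547 W/m²/K.
ΔT = −F/λ = −2/(-2.547) = 0.8 K.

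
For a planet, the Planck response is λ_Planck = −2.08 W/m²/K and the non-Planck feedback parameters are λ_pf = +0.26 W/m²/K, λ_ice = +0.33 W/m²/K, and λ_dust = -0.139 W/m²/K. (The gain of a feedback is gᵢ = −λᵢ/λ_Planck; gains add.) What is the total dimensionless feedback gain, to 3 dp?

0.217

Convert to gains: g_pf = 0.26/2.08 = 0.125; g_ice = 0.33/2.08 = 0.1587; g_dust = -0.139/2.08 = -0.06683.
Total gain g = 0.21687.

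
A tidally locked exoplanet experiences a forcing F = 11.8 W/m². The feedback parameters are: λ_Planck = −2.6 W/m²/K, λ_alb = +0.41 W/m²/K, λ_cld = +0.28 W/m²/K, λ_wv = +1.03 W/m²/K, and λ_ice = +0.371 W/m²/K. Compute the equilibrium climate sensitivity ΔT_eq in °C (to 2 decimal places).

Net feedback parameter λ = (−2.6) + (+0.41) + (+0.28) + (+1.03) + (+0.371) = -0.509 W/m²/K.
ΔT = −F/λ = −11.8/(-0.509) = 23.18 °C.

23.18 °C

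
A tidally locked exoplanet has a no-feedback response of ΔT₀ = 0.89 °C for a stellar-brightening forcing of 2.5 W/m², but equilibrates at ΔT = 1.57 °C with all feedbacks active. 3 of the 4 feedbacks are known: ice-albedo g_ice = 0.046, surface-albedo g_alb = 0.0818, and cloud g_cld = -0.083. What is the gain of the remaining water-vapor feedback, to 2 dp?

Amplification A = ΔT/ΔT₀ = 1.57/0.89 = 1.764.
Total gain g = 1 − 1/A = 1 − 1/1.764 = 0.4331.
Known gains sum to 0.046 + 0.0818 − 0.083 = 0.0448.
g_wv = 0.4331 − 0.0448 = 0.39.

0.39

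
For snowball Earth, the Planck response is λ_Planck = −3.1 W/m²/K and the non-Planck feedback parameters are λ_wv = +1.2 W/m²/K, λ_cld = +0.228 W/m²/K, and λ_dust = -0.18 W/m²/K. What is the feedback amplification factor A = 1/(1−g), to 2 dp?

Convert to gains: g_wv = 1.2/3.1 = 0.3871; g_cld = 0.228/3.1 = 0.07355; g_dust = -0.18/3.1 = -0.05806.
Total gain g = 0.40259.
A = 1/(1 − 0.40259) = 1.67.

1.67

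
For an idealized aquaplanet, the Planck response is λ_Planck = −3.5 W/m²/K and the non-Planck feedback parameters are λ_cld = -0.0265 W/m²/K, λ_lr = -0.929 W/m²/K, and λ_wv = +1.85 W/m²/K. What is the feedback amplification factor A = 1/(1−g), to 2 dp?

Convert to gains: g_cld = -0.0265/3.5 = -0.007571; g_lr = -0.929/3.5 = -0.2654; g_wv = 1.85/3.5 = 0.5286.
Total gain g = 0.255629.
A = 1/(1 − 0.255629) = 1.34.

1.34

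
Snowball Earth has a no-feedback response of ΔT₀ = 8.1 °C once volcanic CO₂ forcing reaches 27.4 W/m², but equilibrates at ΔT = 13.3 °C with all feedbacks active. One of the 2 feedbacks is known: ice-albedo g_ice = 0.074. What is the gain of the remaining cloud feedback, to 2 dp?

0.32

Amplification A = ΔT/ΔT₀ = 13.3/8.1 = 1.642.
Total gain g = 1 − 1/A = 1 − 1/1.642 = 0.391.
The known gain is 0.074.
g_cld = 0.391 − 0.074 = 0.32.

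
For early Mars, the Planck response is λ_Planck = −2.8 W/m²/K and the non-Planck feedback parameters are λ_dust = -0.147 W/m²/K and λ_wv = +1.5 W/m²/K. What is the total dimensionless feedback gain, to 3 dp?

0.483

Convert to gains: g_dust = -0.147/2.8 = -0.0525; g_wv = 1.5/2.8 = 0.5357.
Total gain g = 0.4832.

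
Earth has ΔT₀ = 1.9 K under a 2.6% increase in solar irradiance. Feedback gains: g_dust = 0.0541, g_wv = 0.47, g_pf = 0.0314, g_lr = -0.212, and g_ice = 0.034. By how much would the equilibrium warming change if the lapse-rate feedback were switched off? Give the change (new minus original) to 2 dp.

Original: g = 0.3775, ΔT = 1.9/(1−0.3775) = 3.0522 K.
Without lapse-rate: g' = 0.5895, ΔT' = 1.9/(1−0.5895) = 4.6285 K.
Change = 4.6285 − 3.0522 = 1.58 K.

1.58 K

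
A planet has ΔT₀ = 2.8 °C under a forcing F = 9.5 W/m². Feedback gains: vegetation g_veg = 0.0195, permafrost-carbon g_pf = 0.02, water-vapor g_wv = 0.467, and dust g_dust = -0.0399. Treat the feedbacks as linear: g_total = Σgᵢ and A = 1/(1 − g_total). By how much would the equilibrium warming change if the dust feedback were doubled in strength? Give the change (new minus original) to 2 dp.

-0.37 °C

Original: g = 0.4666, ΔT = 2.8/(1−0.4666) = 5.2493 °C.
With doubled dust: g' = 0.4267, ΔT' = 2.8/(1−0.4267) = 4.8840 °C.
Change = 4.8840 − 5.2493 = -0.37 °C.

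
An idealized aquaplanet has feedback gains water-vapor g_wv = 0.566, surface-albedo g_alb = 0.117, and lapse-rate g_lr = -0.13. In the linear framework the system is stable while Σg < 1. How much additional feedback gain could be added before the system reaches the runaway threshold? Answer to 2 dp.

Current total gain = 0.566 + 0.117 − 0.13 = 0.553.
Margin to runaway = 1 − 0.553 = 0.45.

0.45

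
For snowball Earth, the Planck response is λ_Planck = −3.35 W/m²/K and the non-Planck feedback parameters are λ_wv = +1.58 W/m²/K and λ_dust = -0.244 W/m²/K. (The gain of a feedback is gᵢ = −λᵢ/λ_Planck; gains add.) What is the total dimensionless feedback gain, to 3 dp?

0.399

Convert to gains: g_wv = 1.58/3.35 = 0.4716; g_dust = -0.244/3.35 = -0.07284.
Total gain g = 0.39876.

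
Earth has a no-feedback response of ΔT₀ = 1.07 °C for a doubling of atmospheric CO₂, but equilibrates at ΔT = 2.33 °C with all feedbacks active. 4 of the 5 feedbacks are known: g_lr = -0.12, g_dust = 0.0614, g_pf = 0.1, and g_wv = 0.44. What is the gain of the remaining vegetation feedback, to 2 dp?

Amplification A = ΔT/ΔT₀ = 2.33/1.07 = 2.178.
Total gain g = 1 − 1/A = 1 − 1/2.178 = 0.5409.
Known gains sum to -0.12 + 0.0614 + 0.1 + 0.44 = 0.4814.
g_veg = 0.5409 − 0.4814 = 0.06.

0.06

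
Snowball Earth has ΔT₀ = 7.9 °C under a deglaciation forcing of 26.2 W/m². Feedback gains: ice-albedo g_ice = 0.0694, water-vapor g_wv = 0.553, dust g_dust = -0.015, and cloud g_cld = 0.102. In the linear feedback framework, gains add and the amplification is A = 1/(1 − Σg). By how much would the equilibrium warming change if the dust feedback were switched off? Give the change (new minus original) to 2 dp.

1.48 °C

Original: g = 0.7094, ΔT = 7.9/(1−0.7094) = 27.1851 °C.
Without dust: g' = 0.7244, ΔT' = 7.9/(1−0.7244) = 28.6647 °C.
Change = 28.6647 − 27.1851 = 1.48 °C.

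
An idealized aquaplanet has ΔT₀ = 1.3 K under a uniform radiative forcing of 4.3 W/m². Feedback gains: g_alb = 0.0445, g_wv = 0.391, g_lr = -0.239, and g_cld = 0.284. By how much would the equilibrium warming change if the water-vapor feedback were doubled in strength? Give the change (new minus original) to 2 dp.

7.61 K

Original: g = 0.4805, ΔT = 1.3/(1−0.4805) = 2.5024 K.
With doubled water-vapor: g' = 0.8715, ΔT' = 1.3/(1−0.8715) = 10.1167 K.
Change = 10.1167 − 2.5024 = 7.61 K.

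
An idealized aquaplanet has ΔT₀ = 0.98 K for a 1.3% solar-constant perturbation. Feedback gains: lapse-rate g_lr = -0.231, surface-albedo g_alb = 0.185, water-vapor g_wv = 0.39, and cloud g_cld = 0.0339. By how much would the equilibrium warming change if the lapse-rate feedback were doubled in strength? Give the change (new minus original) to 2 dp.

Original: g = 0.3779, ΔT = 0.98/(1−0.3779) = 1.5753 K.
With doubled lapse-rate: g' = 0.1469, ΔT' = 0.98/(1−0.1469) = 1.1488 K.
Change = 1.1488 − 1.5753 = -0.43 K.

-0.43 K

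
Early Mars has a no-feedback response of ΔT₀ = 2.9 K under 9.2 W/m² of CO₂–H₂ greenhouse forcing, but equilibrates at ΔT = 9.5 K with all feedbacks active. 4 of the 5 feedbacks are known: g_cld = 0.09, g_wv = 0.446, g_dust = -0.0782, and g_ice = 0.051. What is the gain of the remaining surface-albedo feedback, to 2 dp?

0.19

Amplification A = ΔT/ΔT₀ = 9.5/2.9 = 3.276.
Total gain g = 1 − 1/A = 1 − 1/3.276 = 0.6947.
Known gains sum to 0.09 + 0.446 − 0.0782 + 0.051 = 0.5088.
g_alb = 0.6947 − 0.5088 = 0.19.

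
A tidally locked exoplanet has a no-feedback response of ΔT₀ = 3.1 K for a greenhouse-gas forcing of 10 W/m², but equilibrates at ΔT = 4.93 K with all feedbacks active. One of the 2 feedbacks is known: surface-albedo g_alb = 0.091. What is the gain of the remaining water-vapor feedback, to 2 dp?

Amplification A = ΔT/ΔT₀ = 4.93/3.1 = 1.59.
Total gain g = 1 − 1/A = 1 − 1/1.59 = 0.3711.
The known gain is 0.091.
g_wv = 0.3711 − 0.091 = 0.28.

0.28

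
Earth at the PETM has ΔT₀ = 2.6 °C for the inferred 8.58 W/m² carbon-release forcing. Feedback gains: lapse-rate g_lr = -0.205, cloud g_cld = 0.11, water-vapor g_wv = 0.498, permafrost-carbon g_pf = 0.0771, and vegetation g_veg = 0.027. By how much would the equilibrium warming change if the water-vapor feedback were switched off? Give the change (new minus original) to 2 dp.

-2.65 °C

Original: g = 0.5071, ΔT = 2.6/(1−0.5071) = 5.2749 °C.
Without water-vapor: g' = 0.0091, ΔT' = 2.6/(1−0.0091) = 2.6239 °C.
Change = 2.6239 − 5.2749 = -2.65 °C.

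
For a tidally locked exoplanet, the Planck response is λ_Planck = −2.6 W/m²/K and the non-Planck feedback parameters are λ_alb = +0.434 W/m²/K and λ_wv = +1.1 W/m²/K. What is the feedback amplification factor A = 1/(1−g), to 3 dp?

Convert to gains: g_alb = 0.434/2.6 = 0.1669; g_wv = 1.1/2.6 = 0.4231.
Total gain g = 0.59.
A = 1/(1 − 0.59) = 2.439.

2.439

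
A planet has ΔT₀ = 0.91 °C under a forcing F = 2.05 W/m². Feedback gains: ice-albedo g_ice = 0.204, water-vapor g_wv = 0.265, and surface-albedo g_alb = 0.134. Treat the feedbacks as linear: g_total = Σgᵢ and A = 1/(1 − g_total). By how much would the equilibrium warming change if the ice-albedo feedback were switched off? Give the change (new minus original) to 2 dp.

-0.78 °C

Original: g = 0.603, ΔT = 0.91/(1−0.603) = 2.2922 °C.
Without ice-albedo: g' = 0.399, ΔT' = 0.91/(1−0.399) = 1.5141 °C.
Change = 1.5141 − 2.2922 = -0.78 °C.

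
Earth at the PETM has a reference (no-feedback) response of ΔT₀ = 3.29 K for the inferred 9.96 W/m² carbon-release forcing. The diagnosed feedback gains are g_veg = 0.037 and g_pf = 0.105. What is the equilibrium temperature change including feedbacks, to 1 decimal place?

Total gain g = 0.037 + 0.105 = 0.142.
Amplification A = 1/(1 − 0.142) = 1.166.
ΔT = 3.29 × 1.166 = 3.8 K.

3.8 K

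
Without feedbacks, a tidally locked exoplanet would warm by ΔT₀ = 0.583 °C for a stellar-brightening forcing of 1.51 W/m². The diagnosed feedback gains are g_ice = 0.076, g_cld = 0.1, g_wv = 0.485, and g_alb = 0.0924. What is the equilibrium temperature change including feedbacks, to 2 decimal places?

2.36 °C

Total gain g = 0.076 + 0.1 + 0.485 + 0.0924 = 0.7534.
Amplification A = 1/(1 − 0.7534) = 4.055.
ΔT = 0.583 × 4.055 = 2.36 °C.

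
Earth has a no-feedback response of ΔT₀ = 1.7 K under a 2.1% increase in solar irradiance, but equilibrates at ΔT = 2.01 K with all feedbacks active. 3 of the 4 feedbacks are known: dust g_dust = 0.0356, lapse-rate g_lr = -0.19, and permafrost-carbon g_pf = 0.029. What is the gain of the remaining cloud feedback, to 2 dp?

Amplification A = ΔT/ΔT₀ = 2.01/1.7 = 1.182.
Total gain g = 1 − 1/A = 1 − 1/1.182 = 0.154.
Known gains sum to 0.0356 − 0.19 + 0.029 = -0.1254.
g_cld = 0.154 + 0.1254 = 0.28.

0.28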